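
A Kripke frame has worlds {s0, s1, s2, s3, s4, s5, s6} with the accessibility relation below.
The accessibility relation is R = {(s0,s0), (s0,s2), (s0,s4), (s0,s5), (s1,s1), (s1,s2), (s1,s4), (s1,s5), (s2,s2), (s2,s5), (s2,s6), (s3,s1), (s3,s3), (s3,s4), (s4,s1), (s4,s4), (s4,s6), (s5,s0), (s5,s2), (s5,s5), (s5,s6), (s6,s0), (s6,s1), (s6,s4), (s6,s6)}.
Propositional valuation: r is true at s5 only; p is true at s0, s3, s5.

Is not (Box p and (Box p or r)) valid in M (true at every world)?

Yes

Let φ = not (Box p and (Box p or r)). Evaluate φ at each world:
  s0 (successors {s0, s2, s4, s5}): φ is true.
  s1 (successors {s1, s2, s4, s5}): φ is true.
  s2 (successors {s2, s5, s6}): φ is true.
  s3 (successors {s1, s3, s4}): φ is true.
  s4 (successors {s1, s4, s6}): φ is true.
  s5 (successors {s0, s2, s5, s6}): φ is true.
  s6 (successors {s0, s1, s4, s6}): φ is true.
For instance, at s4:
  At s4: Box p and (Box p or r) is false, so not (Box p and (Box p or r)) is true.
    At s4: Box p is false, Box p or r is false, so Box p and (Box p or r) is false.
      At s4: Box p requires p at every successor {s1, s4, s6}.
        p fails at s1, so Box p is false at s4.
      At s4: Box p is false, r is false, so Box p or r is false.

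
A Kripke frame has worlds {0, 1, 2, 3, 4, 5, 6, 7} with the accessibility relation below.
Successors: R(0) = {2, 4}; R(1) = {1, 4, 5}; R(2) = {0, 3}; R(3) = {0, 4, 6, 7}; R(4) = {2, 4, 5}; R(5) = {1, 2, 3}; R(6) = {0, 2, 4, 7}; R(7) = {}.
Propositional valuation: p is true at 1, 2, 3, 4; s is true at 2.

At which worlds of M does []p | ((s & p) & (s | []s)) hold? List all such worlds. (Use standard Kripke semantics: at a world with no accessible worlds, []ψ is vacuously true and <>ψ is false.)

Let φ = []p | ((s & p) & (s | []s)). Evaluate φ at each world:
  0 (successors {2, 4}): φ is true.
  1 (successors {1, 4, 5}): φ is false.
  2 (successors {0, 3}): φ is true.
  3 (successors {0, 4, 6, 7}): φ is false.
  4 (successors {2, 4, 5}): φ is false.
  5 (successors {1, 2, 3}): φ is true.
  6 (successors {0, 2, 4, 7}): φ is false.
  7 (successors ∅): φ is true.
For instance, at 6:
  At 6: []p is false, (s & p) & (s | []s) is false, so []p | ((s & p) & (s | []s)) is false.
    At 6: []p requires p at every successor {0, 2, 4, 7}.
      p fails at 0, so []p is false at 6.
    At 6: s & p is false, s | []s is false, so (s & p) & (s | []s) is false.
      At 6: s is false, []s is false, so s | []s is false.
Satisfying worlds: {0, 2, 5, 7}

0, 2, 5, 7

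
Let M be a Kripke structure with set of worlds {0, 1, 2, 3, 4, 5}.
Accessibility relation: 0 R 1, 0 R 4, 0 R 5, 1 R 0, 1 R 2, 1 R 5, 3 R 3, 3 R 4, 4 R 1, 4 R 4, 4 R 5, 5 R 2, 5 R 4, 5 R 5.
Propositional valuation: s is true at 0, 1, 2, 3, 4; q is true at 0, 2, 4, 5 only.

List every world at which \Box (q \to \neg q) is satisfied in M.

2

Let φ = \Box (q \to \neg q). Evaluate φ at each world:
  0 (successors {1, 4, 5}): φ is false.
  1 (successors {0, 2, 5}): φ is false.
  2 (successors ∅): φ is true.
  3 (successors {3, 4}): φ is false.
  4 (successors {1, 4, 5}): φ is false.
  5 (successors {2, 4, 5}): φ is false.
For instance, at 1:
  At 1: \Box (q \to \neg q) requires q \to \neg q at every successor {0, 2, 5}.
    q \to \neg q fails at 0, so \Box (q \to \neg q) is false at 1.
Satisfying worlds: {2}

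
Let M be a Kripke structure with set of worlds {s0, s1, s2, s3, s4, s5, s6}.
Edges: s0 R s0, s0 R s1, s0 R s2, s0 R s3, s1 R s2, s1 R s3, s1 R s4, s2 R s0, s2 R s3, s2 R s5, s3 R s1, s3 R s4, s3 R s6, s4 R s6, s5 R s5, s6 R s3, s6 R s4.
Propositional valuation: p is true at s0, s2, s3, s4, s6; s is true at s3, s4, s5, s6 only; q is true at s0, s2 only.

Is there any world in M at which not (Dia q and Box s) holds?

Recall that Box ψ holds at a world iff ψ holds at every accessible world, and Dia ψ holds iff ψ holds at some accessible world.
Let φ = not (Dia q and Box s). Evaluate φ at each world:
  s0 (successors {s0, s1, s2, s3}): φ is true.
  s1 (successors {s2, s3, s4}): φ is true.
  s2 (successors {s0, s3, s5}): φ is true.
  s3 (successors {s1, s4, s6}): φ is true.
  s4 (successors {s6}): φ is true.
  s5 (successors {s5}): φ is true.
  s6 (successors {s3, s4}): φ is true.
Detail at s0 (witness):
  At s0: Dia q and Box s is false, so not (Dia q and Box s) is true.
    At s0: Dia q is true, Box s is false, so Dia q and Box s is false.
      At s0: Dia q requires q at some successor in {s0, s1, s2, s3}.
        q holds at s0, so Dia q is true at s0.
      At s0: Box s requires s at every successor {s0, s1, s2, s3}.
        s fails at s0, so Box s is false at s0.

Yes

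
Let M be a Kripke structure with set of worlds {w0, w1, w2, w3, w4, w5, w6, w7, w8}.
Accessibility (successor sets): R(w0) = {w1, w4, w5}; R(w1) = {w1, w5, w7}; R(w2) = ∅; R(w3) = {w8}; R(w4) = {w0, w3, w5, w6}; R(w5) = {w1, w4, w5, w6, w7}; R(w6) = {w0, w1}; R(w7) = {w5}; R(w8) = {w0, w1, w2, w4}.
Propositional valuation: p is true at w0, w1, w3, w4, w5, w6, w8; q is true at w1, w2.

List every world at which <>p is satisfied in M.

w0, w1, w3, w4, w5, w6, w7, w8

Let φ = <>p. Evaluate φ at each world:
  w0 (successors {w1, w4, w5}): φ is true.
  w1 (successors {w1, w5, w7}): φ is true.
  w2 (successors ∅): φ is false.
  w3 (successors {w8}): φ is true.
  w4 (successors {w0, w3, w5, w6}): φ is true.
  w5 (successors {w1, w4, w5, w6, w7}): φ is true.
  w6 (successors {w0, w1}): φ is true.
  w7 (successors {w5}): φ is true.
  w8 (successors {w0, w1, w2, w4}): φ is true.
For instance, at w6:
  At w6: <>p requires p at some successor in {w0, w1}.
    p holds at w0, so <>p is true at w6.
Satisfying worlds: {w0, w1, w3, w4, w5, w6, w7, w8}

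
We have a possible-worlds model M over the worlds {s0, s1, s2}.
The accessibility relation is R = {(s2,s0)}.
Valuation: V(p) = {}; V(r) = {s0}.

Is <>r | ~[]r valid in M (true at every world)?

Let φ = <>r | ~[]r. Evaluate φ at each world:
  s0 (successors ∅): φ is false.
  s1 (successors ∅): φ is false.
  s2 (successors {s0}): φ is true.
Detail at s0 (counterexample):
  At s0: <>r is false, ~[]r is false, so <>r | ~[]r is false.
    At s0: no accessible worlds, so <>r is false.
    At s0: []r is true, so ~[]r is false.
      At s0: no accessible worlds, so []r holds vacuously.

No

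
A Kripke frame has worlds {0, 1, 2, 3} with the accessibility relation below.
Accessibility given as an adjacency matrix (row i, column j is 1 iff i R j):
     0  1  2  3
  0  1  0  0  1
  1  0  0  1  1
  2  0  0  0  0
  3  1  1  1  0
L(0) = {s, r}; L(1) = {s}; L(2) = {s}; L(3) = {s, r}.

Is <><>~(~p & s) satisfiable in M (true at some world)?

Let φ = <><>~(~p & s). Evaluate φ at each world:
  0 (successors {0, 3}): φ is false.
  1 (successors {2, 3}): φ is false.
  2 (successors ∅): φ is false.
  3 (successors {0, 1, 2}): φ is false.
For instance, at 0:
  At 0: <><>~(~p & s) requires <>~(~p & s) at some successor in {0, 3}.
    At 0: <>~(~p & s) is false.
    At 3: <>~(~p & s) is false.
  So <><>~(~p & s) is false at 0.

No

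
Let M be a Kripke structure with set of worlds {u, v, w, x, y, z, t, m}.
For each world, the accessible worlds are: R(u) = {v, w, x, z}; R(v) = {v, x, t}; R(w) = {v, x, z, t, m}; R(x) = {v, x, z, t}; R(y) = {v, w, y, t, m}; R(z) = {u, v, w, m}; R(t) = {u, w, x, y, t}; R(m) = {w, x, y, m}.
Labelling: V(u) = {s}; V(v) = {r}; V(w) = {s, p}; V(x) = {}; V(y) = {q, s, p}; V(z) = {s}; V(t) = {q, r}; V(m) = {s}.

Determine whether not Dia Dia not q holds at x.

At x: Dia Dia not q is true, so not Dia Dia not q is false.
  At x: Dia Dia not q requires Dia not q at some successor in {v, x, z, t}.
    Dia not q holds at v, so Dia Dia not q is true at x.
      At v: Dia not q requires not q at some successor in {v, x, t}.
        not q holds at v, so Dia not q is true at v.

No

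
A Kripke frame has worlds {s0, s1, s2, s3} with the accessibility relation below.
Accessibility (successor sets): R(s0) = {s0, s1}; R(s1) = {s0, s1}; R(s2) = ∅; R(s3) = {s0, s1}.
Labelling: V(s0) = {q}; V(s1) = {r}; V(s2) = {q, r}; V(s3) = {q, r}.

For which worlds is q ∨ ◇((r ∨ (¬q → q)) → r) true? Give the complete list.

Let φ = q ∨ ◇((r ∨ (¬q → q)) → r). Evaluate φ at each world:
  s0 (successors {s0, s1}): φ is true.
  s1 (successors {s0, s1}): φ is true.
  s2 (successors ∅): φ is true.
  s3 (successors {s0, s1}): φ is true.
For instance, at s0:
  At s0: q is true, ◇((r ∨ (¬q → q)) → r) is true, so q ∨ ◇((r ∨ (¬q → q)) → r) is true.
    At s0: ◇((r ∨ (¬q → q)) → r) requires (r ∨ (¬q → q)) → r at some successor in {s0, s1}.
      (r ∨ (¬q → q)) → r holds at s1, so ◇((r ∨ (¬q → q)) → r) is true at s0.
Satisfying worlds: {s0, s1, s2, s3}

s0, s1, s2, s3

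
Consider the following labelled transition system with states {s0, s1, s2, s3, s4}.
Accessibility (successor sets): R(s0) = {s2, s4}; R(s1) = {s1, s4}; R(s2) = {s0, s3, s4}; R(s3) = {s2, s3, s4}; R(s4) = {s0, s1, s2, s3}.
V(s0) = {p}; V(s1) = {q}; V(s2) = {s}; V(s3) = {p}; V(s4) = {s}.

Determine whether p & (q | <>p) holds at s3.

At s3: p is true, q | <>p is true, so p & (q | <>p) is true.
  At s3: q is false, <>p is true, so q | <>p is true.
    At s3: <>p requires p at some successor in {s2, s3, s4}.
      p holds at s3, so <>p is true at s3.

Yes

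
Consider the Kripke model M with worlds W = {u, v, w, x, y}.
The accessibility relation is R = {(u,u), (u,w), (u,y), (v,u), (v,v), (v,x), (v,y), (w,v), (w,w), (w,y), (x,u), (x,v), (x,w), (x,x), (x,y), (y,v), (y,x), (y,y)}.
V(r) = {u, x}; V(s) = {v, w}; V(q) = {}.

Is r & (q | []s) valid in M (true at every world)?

Let φ = r & (q | []s). Evaluate φ at each world:
  u (successors {u, w, y}): φ is false.
  v (successors {u, v, x, y}): φ is false.
  w (successors {v, w, y}): φ is false.
  x (successors {u, v, w, x, y}): φ is false.
  y (successors {v, x, y}): φ is false.
Detail at u (counterexample):
  At u: r is true, q | []s is false, so r & (q | []s) is false.
    At u: q is false, []s is false, so q | []s is false.
      At u: []s requires s at every successor {u, w, y}.
        s fails at u, so []s is false at u.

No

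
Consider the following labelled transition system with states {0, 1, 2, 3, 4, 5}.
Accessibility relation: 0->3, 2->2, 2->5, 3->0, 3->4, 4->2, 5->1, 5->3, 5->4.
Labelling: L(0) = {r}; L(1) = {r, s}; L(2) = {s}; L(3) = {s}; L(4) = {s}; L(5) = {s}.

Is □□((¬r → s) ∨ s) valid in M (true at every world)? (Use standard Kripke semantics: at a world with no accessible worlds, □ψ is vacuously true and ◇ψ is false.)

Yes

Recall that □ψ holds at a world iff ψ holds at every accessible world, and ◇ψ holds iff ψ holds at some accessible world.
Let φ = □□((¬r → s) ∨ s). Evaluate φ at each world:
  0 (successors {3}): φ is true.
  1 (successors ∅): φ is true.
  2 (successors {2, 5}): φ is true.
  3 (successors {0, 4}): φ is true.
  4 (successors {2}): φ is true.
  5 (successors {1, 3, 4}): φ is true.
For instance, at 3:
  At 3: □□((¬r → s) ∨ s) requires □((¬r → s) ∨ s) at every successor {0, 4}.
      At 0: □((¬r → s) ∨ s) requires (¬r → s) ∨ s at every successor {3}.
        At 3: (¬r → s) ∨ s is true.
      So □((¬r → s) ∨ s) is true at 0.
      At 4: □((¬r → s) ∨ s) requires (¬r → s) ∨ s at every successor {2}.
        At 2: (¬r → s) ∨ s is true.
      So □((¬r → s) ∨ s) is true at 4.
  So □□((¬r → s) ∨ s) is true at 3.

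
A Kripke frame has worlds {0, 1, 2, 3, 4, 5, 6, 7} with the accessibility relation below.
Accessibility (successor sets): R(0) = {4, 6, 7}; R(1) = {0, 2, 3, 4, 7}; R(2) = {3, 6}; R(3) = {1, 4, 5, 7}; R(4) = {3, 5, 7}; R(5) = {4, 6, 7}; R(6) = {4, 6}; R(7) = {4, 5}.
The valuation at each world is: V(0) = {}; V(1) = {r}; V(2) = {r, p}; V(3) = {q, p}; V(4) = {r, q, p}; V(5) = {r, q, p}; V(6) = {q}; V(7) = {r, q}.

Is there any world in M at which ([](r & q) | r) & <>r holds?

Let φ = ([](r & q) | r) & <>r. Evaluate φ at each world:
  0 (successors {4, 6, 7}): φ is false.
  1 (successors {0, 2, 3, 4, 7}): φ is true.
  2 (successors {3, 6}): φ is false.
  3 (successors {1, 4, 5, 7}): φ is false.
  4 (successors {3, 5, 7}): φ is true.
  5 (successors {4, 6, 7}): φ is true.
  6 (successors {4, 6}): φ is false.
  7 (successors {4, 5}): φ is true.
Detail at 1 (witness):
  At 1: [](r & q) | r is true, <>r is true, so ([](r & q) | r) & <>r is true.
    At 1: [](r & q) is false, r is true, so [](r & q) | r is true.
      At 1: [](r & q) requires r & q at every successor {0, 2, 3, 4, 7}.
        r & q fails at 0, so [](r & q) is false at 1.
    At 1: <>r requires r at some successor in {0, 2, 3, 4, 7}.
      r holds at 2, so <>r is true at 1.

Yes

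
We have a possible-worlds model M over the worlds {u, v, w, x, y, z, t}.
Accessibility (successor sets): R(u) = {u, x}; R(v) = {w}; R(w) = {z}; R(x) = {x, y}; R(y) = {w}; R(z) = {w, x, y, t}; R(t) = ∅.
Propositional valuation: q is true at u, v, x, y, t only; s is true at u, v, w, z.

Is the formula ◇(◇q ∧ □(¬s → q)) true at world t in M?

At t: no accessible worlds, so ◇(◇q ∧ □(¬s → q)) is false.

No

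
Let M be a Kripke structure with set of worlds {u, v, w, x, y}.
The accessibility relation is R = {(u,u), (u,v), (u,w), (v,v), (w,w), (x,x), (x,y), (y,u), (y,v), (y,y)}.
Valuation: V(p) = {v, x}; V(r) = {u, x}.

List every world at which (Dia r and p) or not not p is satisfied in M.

Recall that Dia ψ holds at a world iff ψ holds at some accessible world.
Let φ = (Dia r and p) or not not p. Evaluate φ at each world:
  u (successors {u, v, w}): φ is false.
  v (successors {v}): φ is true.
  w (successors {w}): φ is false.
  x (successors {x, y}): φ is true.
  y (successors {u, v, y}): φ is false.
For instance, at w:
  At w: Dia r and p is false, not not p is false, so (Dia r and p) or not not p is false.
    At w: Dia r is false, p is false, so Dia r and p is false.
      At w: Dia r requires r at some successor in {w}.
        At w: r is false.
      So Dia r is false at w.
Satisfying worlds: {v, x}

v, x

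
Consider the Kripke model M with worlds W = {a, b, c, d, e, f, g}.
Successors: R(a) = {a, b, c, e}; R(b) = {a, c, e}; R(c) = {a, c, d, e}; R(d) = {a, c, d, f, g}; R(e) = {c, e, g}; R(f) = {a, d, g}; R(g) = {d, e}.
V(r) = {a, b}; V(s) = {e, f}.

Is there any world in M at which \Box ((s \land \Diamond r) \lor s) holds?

Recall that \Box ψ holds at a world iff ψ holds at every accessible world, and \Diamond ψ holds iff ψ holds at some accessible world.
Let φ = \Box ((s \land \Diamond r) \lor s). Evaluate φ at each world:
  a (successors {a, b, c, e}): φ is false.
  b (successors {a, c, e}): φ is false.
  c (successors {a, c, d, e}): φ is false.
  d (successors {a, c, d, f, g}): φ is false.
  e (successors {c, e, g}): φ is false.
  f (successors {a, d, g}): φ is false.
  g (successors {d, e}): φ is false.
For instance, at a:
  At a: \Box ((s \land \Diamond r) \lor s) requires (s \land \Diamond r) \lor s at every successor {a, b, c, e}.
    (s \land \Diamond r) \lor s fails at a, so \Box ((s \land \Diamond r) \lor s) is false at a.
      At a: s \land \Diamond r is false, s is false, so (s \land \Diamond r) \lor s is false.

No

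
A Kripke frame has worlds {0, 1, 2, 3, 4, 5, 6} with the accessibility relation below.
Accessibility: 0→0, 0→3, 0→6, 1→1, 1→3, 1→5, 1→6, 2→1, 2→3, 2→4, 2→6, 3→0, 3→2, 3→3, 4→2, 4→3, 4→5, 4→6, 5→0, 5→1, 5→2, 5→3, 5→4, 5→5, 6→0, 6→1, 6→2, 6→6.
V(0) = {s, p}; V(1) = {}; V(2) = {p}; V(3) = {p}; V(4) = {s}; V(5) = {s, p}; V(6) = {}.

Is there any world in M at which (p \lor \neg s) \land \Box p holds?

Let φ = (p \lor \neg s) \land \Box p. Evaluate φ at each world:
  0 (successors {0, 3, 6}): φ is false.
  1 (successors {1, 3, 5, 6}): φ is false.
  2 (successors {1, 3, 4, 6}): φ is false.
  3 (successors {0, 2, 3}): φ is true.
  4 (successors {2, 3, 5, 6}): φ is false.
  5 (successors {0, 1, 2, 3, 4, 5}): φ is false.
  6 (successors {0, 1, 2, 6}): φ is false.
Detail at 3 (witness):
  At 3: p \lor \neg s is true, \Box p is true, so (p \lor \neg s) \land \Box p is true.
    At 3: \Box p requires p at every successor {0, 2, 3}.
      At 0: p is true.
      At 2: p is true.
      At 3: p is true.
    So \Box p is true at 3.

Yes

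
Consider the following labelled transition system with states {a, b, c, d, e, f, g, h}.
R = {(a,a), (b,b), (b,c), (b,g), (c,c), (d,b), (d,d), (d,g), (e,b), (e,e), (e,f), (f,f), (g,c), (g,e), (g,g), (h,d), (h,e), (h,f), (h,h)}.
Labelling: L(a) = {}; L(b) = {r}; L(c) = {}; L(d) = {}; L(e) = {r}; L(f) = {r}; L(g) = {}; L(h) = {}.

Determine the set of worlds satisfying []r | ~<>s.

Let φ = []r | ~<>s. Evaluate φ at each world:
  a (successors {a}): φ is true.
  b (successors {b, c, g}): φ is true.
  c (successors {c}): φ is true.
  d (successors {b, d, g}): φ is true.
  e (successors {b, e, f}): φ is true.
  f (successors {f}): φ is true.
  g (successors {c, e, g}): φ is true.
  h (successors {d, e, f, h}): φ is true.
For instance, at g:
  At g: []r is false, ~<>s is true, so []r | ~<>s is true.
    At g: []r requires r at every successor {c, e, g}.
      r fails at c, so []r is false at g.
    At g: <>s is false, so ~<>s is true.
      At g: <>s requires s at some successor in {c, e, g}.
        At c: s is false.
        At e: s is false.
        At g: s is false.
      So <>s is false at g.
Satisfying worlds: {a, b, c, d, e, f, g, h}

a, b, c, d, e, f, g, h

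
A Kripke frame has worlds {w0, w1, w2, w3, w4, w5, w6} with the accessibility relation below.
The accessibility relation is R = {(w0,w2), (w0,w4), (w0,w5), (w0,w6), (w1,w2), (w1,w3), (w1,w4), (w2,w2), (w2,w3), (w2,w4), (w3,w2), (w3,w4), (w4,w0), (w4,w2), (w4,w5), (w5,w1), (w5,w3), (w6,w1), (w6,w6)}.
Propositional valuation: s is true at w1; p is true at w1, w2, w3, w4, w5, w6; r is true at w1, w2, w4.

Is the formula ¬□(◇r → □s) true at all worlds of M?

Let φ = ¬□(◇r → □s). Evaluate φ at each world:
  w0 (successors {w2, w4, w5, w6}): φ is true.
  w1 (successors {w2, w3, w4}): φ is true.
  w2 (successors {w2, w3, w4}): φ is true.
  w3 (successors {w2, w4}): φ is true.
  w4 (successors {w0, w2, w5}): φ is true.
  w5 (successors {w1, w3}): φ is true.
  w6 (successors {w1, w6}): φ is true.
For instance, at w4:
  At w4: □(◇r → □s) is false, so ¬□(◇r → □s) is true.
    At w4: □(◇r → □s) requires ◇r → □s at every successor {w0, w2, w5}.
      ◇r → □s fails at w0, so □(◇r → □s) is false at w4.

Yes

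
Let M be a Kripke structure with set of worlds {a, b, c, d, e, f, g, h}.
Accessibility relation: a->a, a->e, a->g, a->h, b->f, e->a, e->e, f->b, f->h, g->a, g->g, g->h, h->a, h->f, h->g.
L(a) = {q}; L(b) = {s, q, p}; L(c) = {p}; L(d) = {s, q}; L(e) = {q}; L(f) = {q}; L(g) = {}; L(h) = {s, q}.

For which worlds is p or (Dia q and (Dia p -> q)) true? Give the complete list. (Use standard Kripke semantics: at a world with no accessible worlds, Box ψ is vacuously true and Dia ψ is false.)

a, b, c, e, f, g, h

Recall that Dia ψ holds at a world iff ψ holds at some accessible world.
Let φ = p or (Dia q and (Dia p -> q)). Evaluate φ at each world:
  a (successors {a, e, g, h}): φ is true.
  b (successors {f}): φ is true.
  c (successors ∅): φ is true.
  d (successors ∅): φ is false.
  e (successors {a, e}): φ is true.
  f (successors {b, h}): φ is true.
  g (successors {a, g, h}): φ is true.
  h (successors {a, f, g}): φ is true.
For instance, at g:
  At g: p is false, Dia q and (Dia p -> q) is true, so p or (Dia q and (Dia p -> q)) is true.
    At g: Dia q is true, Dia p -> q is true, so Dia q and (Dia p -> q) is true.
      At g: Dia q requires q at some successor in {a, g, h}.
        q holds at a, so Dia q is true at g.
      At g: Dia p is false, q is false, so Dia p -> q is true.
Satisfying worlds: {a, b, c, e, f, g, h}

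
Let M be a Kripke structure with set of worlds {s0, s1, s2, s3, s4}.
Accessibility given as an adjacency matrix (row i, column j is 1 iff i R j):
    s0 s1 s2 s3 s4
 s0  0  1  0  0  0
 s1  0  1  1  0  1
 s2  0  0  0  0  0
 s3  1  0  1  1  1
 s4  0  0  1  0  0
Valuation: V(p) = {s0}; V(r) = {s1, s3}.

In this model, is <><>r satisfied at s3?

Recall that <>ψ holds at a world iff ψ holds at some accessible world.
At s3: <><>r requires <>r at some successor in {s0, s2, s3, s4}.
  <>r holds at s0, so <><>r is true at s3.
    At s0: <>r requires r at some successor in {s1}.
      r holds at s1, so <>r is true at s0.

Yes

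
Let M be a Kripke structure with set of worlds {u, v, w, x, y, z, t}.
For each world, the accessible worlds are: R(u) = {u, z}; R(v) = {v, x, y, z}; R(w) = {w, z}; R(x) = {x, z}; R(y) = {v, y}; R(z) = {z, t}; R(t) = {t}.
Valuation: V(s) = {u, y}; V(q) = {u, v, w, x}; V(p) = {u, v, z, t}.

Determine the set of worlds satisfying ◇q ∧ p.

Let φ = ◇q ∧ p. Evaluate φ at each world:
  u (successors {u, z}): φ is true.
  v (successors {v, x, y, z}): φ is true.
  w (successors {w, z}): φ is false.
  x (successors {x, z}): φ is false.
  y (successors {v, y}): φ is false.
  z (successors {z, t}): φ is false.
  t (successors {t}): φ is false.
For instance, at w:
  At w: ◇q is true, p is false, so ◇q ∧ p is false.
    At w: ◇q requires q at some successor in {w, z}.
      q holds at w, so ◇q is true at w.
Satisfying worlds: {u, v}

u, v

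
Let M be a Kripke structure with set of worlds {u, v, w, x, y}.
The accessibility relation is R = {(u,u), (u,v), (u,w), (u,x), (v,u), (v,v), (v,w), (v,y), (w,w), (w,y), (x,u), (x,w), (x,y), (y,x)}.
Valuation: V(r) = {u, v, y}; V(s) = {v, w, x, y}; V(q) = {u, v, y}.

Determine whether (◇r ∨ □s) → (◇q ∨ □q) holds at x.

Yes

Recall that □ψ holds at a world iff ψ holds at every accessible world, and ◇ψ holds iff ψ holds at some accessible world.
At x: ◇r ∨ □s is true, ◇q ∨ □q is true, so (◇r ∨ □s) → (◇q ∨ □q) is true.
  At x: ◇r is true, □s is false, so ◇r ∨ □s is true.
    At x: ◇r requires r at some successor in {u, w, y}.
      r holds at u, so ◇r is true at x.
    At x: □s requires s at every successor {u, w, y}.
      s fails at u, so □s is false at x.
  At x: ◇q is true, □q is false, so ◇q ∨ □q is true.
    At x: ◇q requires q at some successor in {u, w, y}.
      q holds at u, so ◇q is true at x.
    At x: □q requires q at every successor {u, w, y}.
      q fails at w, so □q is false at x.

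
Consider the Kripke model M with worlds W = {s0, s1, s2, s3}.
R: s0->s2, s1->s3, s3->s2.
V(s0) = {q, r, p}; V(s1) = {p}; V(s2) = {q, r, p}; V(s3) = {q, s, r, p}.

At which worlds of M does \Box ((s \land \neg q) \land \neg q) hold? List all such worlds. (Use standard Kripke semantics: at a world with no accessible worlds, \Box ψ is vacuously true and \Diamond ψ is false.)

s2

Let φ = \Box ((s \land \neg q) \land \neg q). Evaluate φ at each world:
  s0 (successors {s2}): φ is false.
  s1 (successors {s3}): φ is false.
  s2 (successors ∅): φ is true.
  s3 (successors {s2}): φ is false.
For instance, at s0:
  At s0: \Box ((s \land \neg q) \land \neg q) requires (s \land \neg q) \land \neg q at every successor {s2}.
    (s \land \neg q) \land \neg q fails at s2, so \Box ((s \land \neg q) \land \neg q) is false at s0.
Satisfying worlds: {s2}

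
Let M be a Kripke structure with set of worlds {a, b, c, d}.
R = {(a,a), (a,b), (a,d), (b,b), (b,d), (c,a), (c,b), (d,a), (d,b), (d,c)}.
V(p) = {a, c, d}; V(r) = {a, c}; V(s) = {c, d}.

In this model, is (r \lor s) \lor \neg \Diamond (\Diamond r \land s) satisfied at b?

No

At b: r \lor s is false, \neg \Diamond (\Diamond r \land s) is false, so (r \lor s) \lor \neg \Diamond (\Diamond r \land s) is false.
  At b: \Diamond (\Diamond r \land s) is true, so \neg \Diamond (\Diamond r \land s) is false.
    At b: \Diamond (\Diamond r \land s) requires \Diamond r \land s at some successor in {b, d}.
      \Diamond r \land s holds at d, so \Diamond (\Diamond r \land s) is true at b.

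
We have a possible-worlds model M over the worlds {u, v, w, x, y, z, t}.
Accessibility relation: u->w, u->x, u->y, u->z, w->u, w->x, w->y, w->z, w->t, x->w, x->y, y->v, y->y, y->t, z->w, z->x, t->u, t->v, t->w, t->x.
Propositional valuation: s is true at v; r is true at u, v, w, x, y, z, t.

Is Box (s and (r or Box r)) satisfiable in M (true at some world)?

Let φ = Box (s and (r or Box r)). Evaluate φ at each world:
  u (successors {w, x, y, z}): φ is false.
  v (successors ∅): φ is true.
  w (successors {u, x, y, z, t}): φ is false.
  x (successors {w, y}): φ is false.
  y (successors {v, y, t}): φ is false.
  z (successors {w, x}): φ is false.
  t (successors {u, v, w, x}): φ is false.
Detail at v (witness):
  At v: no accessible worlds, so Box (s and (r or Box r)) holds vacuously.

Yes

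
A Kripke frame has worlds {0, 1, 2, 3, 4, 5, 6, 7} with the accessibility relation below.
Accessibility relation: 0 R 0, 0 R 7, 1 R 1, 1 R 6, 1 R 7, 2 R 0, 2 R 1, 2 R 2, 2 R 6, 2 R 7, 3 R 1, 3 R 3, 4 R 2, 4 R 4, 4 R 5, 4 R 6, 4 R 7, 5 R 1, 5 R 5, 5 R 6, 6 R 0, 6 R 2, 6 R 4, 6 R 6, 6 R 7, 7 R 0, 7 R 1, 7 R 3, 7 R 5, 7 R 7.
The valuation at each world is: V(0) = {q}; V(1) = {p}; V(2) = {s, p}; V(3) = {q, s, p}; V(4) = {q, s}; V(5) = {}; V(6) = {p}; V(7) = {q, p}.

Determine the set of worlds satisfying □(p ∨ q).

Recall that □ψ holds at a world iff ψ holds at every accessible world, and ◇ψ holds iff ψ holds at some accessible world.
Let φ = □(p ∨ q). Evaluate φ at each world:
  0 (successors {0, 7}): φ is true.
  1 (successors {1, 6, 7}): φ is true.
  2 (successors {0, 1, 2, 6, 7}): φ is true.
  3 (successors {1, 3}): φ is true.
  4 (successors {2, 4, 5, 6, 7}): φ is false.
  5 (successors {1, 5, 6}): φ is false.
  6 (successors {0, 2, 4, 6, 7}): φ is true.
  7 (successors {0, 1, 3, 5, 7}): φ is false.
For instance, at 0:
  At 0: □(p ∨ q) requires p ∨ q at every successor {0, 7}.
    At 0: p ∨ q is true.
    At 7: p ∨ q is true.
  So □(p ∨ q) is true at 0.
Satisfying worlds: {0, 1, 2, 3, 6}

0, 1, 2, 3, 6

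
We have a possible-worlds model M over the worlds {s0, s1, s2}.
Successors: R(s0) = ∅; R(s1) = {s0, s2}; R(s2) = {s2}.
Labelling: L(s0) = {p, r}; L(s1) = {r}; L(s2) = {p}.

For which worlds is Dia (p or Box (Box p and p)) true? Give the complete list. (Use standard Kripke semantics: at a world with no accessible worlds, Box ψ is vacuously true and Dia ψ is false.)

Recall that Box ψ holds at a world iff ψ holds at every accessible world, and Dia ψ holds iff ψ holds at some accessible world.
Let φ = Dia (p or Box (Box p and p)). Evaluate φ at each world:
  s0 (successors ∅): φ is false.
  s1 (successors {s0, s2}): φ is true.
  s2 (successors {s2}): φ is true.
For instance, at s2:
  At s2: Dia (p or Box (Box p and p)) requires p or Box (Box p and p) at some successor in {s2}.
    p or Box (Box p and p) holds at s2, so Dia (p or Box (Box p and p)) is true at s2.
      At s2: p is true, Box (Box p and p) is true, so p or Box (Box p and p) is true.
Satisfying worlds: {s1, s2}

s1, s2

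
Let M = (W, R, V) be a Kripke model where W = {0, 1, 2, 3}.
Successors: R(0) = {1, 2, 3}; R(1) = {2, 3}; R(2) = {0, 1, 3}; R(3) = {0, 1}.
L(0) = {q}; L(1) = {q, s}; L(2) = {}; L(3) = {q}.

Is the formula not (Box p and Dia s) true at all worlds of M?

Recall that Box ψ holds at a world iff ψ holds at every accessible world, and Dia ψ holds iff ψ holds at some accessible world.
Let φ = not (Box p and Dia s). Evaluate φ at each world:
  0 (successors {1, 2, 3}): φ is true.
  1 (successors {2, 3}): φ is true.
  2 (successors {0, 1, 3}): φ is true.
  3 (successors {0, 1}): φ is true.
For instance, at 1:
  At 1: Box p and Dia s is false, so not (Box p and Dia s) is true.
    At 1: Box p is false, Dia s is false, so Box p and Dia s is false.
      At 1: Box p requires p at every successor {2, 3}.
        p fails at 2, so Box p is false at 1.
      At 1: Dia s requires s at some successor in {2, 3}.
        At 2: s is false.
        At 3: s is false.
      So Dia s is false at 1.

Yes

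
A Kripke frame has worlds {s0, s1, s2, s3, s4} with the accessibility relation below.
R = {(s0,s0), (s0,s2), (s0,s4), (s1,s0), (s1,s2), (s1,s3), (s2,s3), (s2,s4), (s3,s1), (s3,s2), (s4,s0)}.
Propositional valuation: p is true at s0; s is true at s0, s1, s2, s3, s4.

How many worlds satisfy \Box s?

Let φ = \Box s. Evaluate φ at each world:
  s0 (successors {s0, s2, s4}): φ is true.
  s1 (successors {s0, s2, s3}): φ is true.
  s2 (successors {s3, s4}): φ is true.
  s3 (successors {s1, s2}): φ is true.
  s4 (successors {s0}): φ is true.
For instance, at s4:
  At s4: \Box s requires s at every successor {s0}.
    At s0: s is true.
  So \Box s is true at s4.
Satisfying worlds: {s0, s1, s2, s3, s4}

5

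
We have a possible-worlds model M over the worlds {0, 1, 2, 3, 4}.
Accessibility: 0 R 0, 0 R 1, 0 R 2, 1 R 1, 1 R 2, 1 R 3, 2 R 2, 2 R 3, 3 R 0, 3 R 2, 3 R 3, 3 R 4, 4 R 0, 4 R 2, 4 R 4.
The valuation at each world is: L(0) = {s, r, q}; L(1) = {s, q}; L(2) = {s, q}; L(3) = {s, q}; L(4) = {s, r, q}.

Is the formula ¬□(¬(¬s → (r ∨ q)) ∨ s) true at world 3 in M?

No

Recall that □ψ holds at a world iff ψ holds at every accessible world, and ◇ψ holds iff ψ holds at some accessible world.
At 3: □(¬(¬s → (r ∨ q)) ∨ s) is true, so ¬□(¬(¬s → (r ∨ q)) ∨ s) is false.
  At 3: □(¬(¬s → (r ∨ q)) ∨ s) requires ¬(¬s → (r ∨ q)) ∨ s at every successor {0, 2, 3, 4}.
    At 0: ¬(¬s → (r ∨ q)) ∨ s is true.
    At 2: ¬(¬s → (r ∨ q)) ∨ s is true.
    At 3: ¬(¬s → (r ∨ q)) ∨ s is true.
    At 4: ¬(¬s → (r ∨ q)) ∨ s is true.
  So □(¬(¬s → (r ∨ q)) ∨ s) is true at 3.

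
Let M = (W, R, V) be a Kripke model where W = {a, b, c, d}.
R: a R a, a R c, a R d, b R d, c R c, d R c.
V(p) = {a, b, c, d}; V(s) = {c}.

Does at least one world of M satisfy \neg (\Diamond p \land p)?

Let φ = \neg (\Diamond p \land p). Evaluate φ at each world:
  a (successors {a, c, d}): φ is false.
  b (successors {d}): φ is false.
  c (successors {c}): φ is false.
  d (successors {c}): φ is false.
For instance, at c:
  At c: \Diamond p \land p is true, so \neg (\Diamond p \land p) is false.
    At c: \Diamond p is true, p is true, so \Diamond p \land p is true.
      At c: \Diamond p requires p at some successor in {c}.
        p holds at c, so \Diamond p is true at c.

No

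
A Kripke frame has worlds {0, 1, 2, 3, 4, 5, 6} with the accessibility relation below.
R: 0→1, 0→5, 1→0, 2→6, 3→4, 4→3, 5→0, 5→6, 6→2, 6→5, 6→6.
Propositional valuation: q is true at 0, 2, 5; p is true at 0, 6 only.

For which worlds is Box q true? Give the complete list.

Let φ = Box q. Evaluate φ at each world:
  0 (successors {1, 5}): φ is false.
  1 (successors {0}): φ is true.
  2 (successors {6}): φ is false.
  3 (successors {4}): φ is false.
  4 (successors {3}): φ is false.
  5 (successors {0, 6}): φ is false.
  6 (successors {2, 5, 6}): φ is false.
For instance, at 4:
  At 4: Box q requires q at every successor {3}.
    q fails at 3, so Box q is false at 4.
Satisfying worlds: {1}

1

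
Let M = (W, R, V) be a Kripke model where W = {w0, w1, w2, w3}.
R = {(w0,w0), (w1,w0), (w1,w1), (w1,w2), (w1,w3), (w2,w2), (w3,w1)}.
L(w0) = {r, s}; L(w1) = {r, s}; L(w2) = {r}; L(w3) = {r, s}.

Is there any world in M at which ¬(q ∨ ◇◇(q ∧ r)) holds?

Yes

Recall that ◇ψ holds at a world iff ψ holds at some accessible world.
Let φ = ¬(q ∨ ◇◇(q ∧ r)). Evaluate φ at each world:
  w0 (successors {w0}): φ is true.
  w1 (successors {w0, w1, w2, w3}): φ is true.
  w2 (successors {w2}): φ is true.
  w3 (successors {w1}): φ is true.
Detail at w0 (witness):
  At w0: q ∨ ◇◇(q ∧ r) is false, so ¬(q ∨ ◇◇(q ∧ r)) is true.
    At w0: q is false, ◇◇(q ∧ r) is false, so q ∨ ◇◇(q ∧ r) is false.
      At w0: ◇◇(q ∧ r) requires ◇(q ∧ r) at some successor in {w0}.
        At w0: ◇(q ∧ r) is false.
      So ◇◇(q ∧ r) is false at w0.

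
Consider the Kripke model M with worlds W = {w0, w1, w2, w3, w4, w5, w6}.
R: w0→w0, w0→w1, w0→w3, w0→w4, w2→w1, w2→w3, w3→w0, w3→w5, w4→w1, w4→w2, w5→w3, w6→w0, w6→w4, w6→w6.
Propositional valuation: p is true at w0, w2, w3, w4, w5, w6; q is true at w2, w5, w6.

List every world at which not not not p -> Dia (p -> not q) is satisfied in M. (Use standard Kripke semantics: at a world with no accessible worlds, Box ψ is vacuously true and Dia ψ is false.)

w0, w2, w3, w4, w5, w6

Recall that Dia ψ holds at a world iff ψ holds at some accessible world.
Let φ = not not not p -> Dia (p -> not q). Evaluate φ at each world:
  w0 (successors {w0, w1, w3, w4}): φ is true.
  w1 (successors ∅): φ is false.
  w2 (successors {w1, w3}): φ is true.
  w3 (successors {w0, w5}): φ is true.
  w4 (successors {w1, w2}): φ is true.
  w5 (successors {w3}): φ is true.
  w6 (successors {w0, w4, w6}): φ is true.
For instance, at w6:
  At w6: not not not p is false, Dia (p -> not q) is true, so not not not p -> Dia (p -> not q) is true.
    At w6: Dia (p -> not q) requires p -> not q at some successor in {w0, w4, w6}.
      p -> not q holds at w0, so Dia (p -> not q) is true at w6.
Satisfying worlds: {w0, w2, w3, w4, w5, w6}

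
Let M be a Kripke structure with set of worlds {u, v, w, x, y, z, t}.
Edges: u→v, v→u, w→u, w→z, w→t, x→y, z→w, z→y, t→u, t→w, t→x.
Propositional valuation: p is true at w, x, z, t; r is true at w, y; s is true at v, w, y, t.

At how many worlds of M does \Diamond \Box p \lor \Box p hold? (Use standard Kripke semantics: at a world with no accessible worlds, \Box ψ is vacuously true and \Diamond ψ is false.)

3

Let φ = \Diamond \Box p \lor \Box p. Evaluate φ at each world:
  u (successors {v}): φ is false.
  v (successors {u}): φ is false.
  w (successors {u, z, t}): φ is false.
  x (successors {y}): φ is true.
  y (successors ∅): φ is true.
  z (successors {w, y}): φ is true.
  t (successors {u, w, x}): φ is false.
For instance, at w:
  At w: \Diamond \Box p is false, \Box p is false, so \Diamond \Box p \lor \Box p is false.
    At w: \Diamond \Box p requires \Box p at some successor in {u, z, t}.
      At u: \Box p is false.
      At z: \Box p is false.
      At t: \Box p is false.
    So \Diamond \Box p is false at w.
    At w: \Box p requires p at every successor {u, z, t}.
      p fails at u, so \Box p is false at w.
Satisfying worlds: {x, y, z}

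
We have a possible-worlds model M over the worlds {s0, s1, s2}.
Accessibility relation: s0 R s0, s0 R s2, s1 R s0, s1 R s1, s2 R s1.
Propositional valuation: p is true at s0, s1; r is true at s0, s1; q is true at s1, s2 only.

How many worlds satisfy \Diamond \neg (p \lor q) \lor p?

2

Let φ = \Diamond \neg (p \lor q) \lor p. Evaluate φ at each world:
  s0 (successors {s0, s2}): φ is true.
  s1 (successors {s0, s1}): φ is true.
  s2 (successors {s1}): φ is false.
For instance, at s0:
  At s0: \Diamond \neg (p \lor q) is false, p is true, so \Diamond \neg (p \lor q) \lor p is true.
    At s0: \Diamond \neg (p \lor q) requires \neg (p \lor q) at some successor in {s0, s2}.
      At s0: \neg (p \lor q) is false.
      At s2: \neg (p \lor q) is false.
    So \Diamond \neg (p \lor q) is false at s0.
Satisfying worlds: {s0, s1}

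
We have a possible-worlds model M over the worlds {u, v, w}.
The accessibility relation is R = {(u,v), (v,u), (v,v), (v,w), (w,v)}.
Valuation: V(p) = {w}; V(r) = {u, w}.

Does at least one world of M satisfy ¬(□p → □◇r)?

No

Let φ = ¬(□p → □◇r). Evaluate φ at each world:
  u (successors {v}): φ is false.
  v (successors {u, v, w}): φ is false.
  w (successors {v}): φ is false.
For instance, at w:
  At w: □p → □◇r is true, so ¬(□p → □◇r) is false.
    At w: □p is false, □◇r is true, so □p → □◇r is true.
      At w: □p requires p at every successor {v}.
        p fails at v, so □p is false at w.
      At w: □◇r requires ◇r at every successor {v}.
        At v: ◇r is true.
      So □◇r is true at w.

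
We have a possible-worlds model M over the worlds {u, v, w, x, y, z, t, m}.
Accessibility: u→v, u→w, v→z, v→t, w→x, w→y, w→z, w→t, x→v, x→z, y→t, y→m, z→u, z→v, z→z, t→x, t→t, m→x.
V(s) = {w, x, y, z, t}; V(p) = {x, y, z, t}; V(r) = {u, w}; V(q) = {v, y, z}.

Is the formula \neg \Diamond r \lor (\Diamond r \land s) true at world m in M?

At m: \neg \Diamond r is true, \Diamond r \land s is false, so \neg \Diamond r \lor (\Diamond r \land s) is true.
  At m: \Diamond r is false, so \neg \Diamond r is true.
    At m: \Diamond r requires r at some successor in {x}.
      At x: r is false.
    So \Diamond r is false at m.
  At m: \Diamond r is false, s is false, so \Diamond r \land s is false.
    At m: \Diamond r requires r at some successor in {x}.
      At x: r is false.
    So \Diamond r is false at m.

Yes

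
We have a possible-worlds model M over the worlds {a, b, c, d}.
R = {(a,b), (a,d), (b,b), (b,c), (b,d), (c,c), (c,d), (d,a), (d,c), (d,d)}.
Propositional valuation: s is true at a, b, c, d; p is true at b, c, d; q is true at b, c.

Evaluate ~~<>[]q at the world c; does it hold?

Recall that []ψ holds at a world iff ψ holds at every accessible world, and <>ψ holds iff ψ holds at some accessible world.
At c: ~<>[]q is true, so ~~<>[]q is false.
  At c: <>[]q is false, so ~<>[]q is true.
    At c: <>[]q requires []q at some successor in {c, d}.
      At c: []q is false.
      At d: []q is false.
    So <>[]q is false at c.

No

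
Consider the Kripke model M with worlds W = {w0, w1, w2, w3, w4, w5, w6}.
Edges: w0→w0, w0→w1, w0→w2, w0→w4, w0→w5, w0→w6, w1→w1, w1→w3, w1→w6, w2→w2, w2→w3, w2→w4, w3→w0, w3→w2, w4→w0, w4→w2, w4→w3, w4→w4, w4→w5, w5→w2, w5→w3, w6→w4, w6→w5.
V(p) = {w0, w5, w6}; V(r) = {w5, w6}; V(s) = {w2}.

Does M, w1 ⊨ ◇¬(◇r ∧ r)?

Yes

Recall that ◇ψ holds at a world iff ψ holds at some accessible world.
At w1: ◇¬(◇r ∧ r) requires ¬(◇r ∧ r) at some successor in {w1, w3, w6}.
  ¬(◇r ∧ r) holds at w1, so ◇¬(◇r ∧ r) is true at w1.
    At w1: ◇r ∧ r is false, so ¬(◇r ∧ r) is true.
      At w1: ◇r is true, r is false, so ◇r ∧ r is false.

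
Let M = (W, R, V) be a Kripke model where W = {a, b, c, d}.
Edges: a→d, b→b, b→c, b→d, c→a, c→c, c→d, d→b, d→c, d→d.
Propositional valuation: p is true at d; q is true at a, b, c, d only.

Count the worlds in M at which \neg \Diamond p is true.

0

Let φ = \neg \Diamond p. Evaluate φ at each world:
  a (successors {d}): φ is false.
  b (successors {b, c, d}): φ is false.
  c (successors {a, c, d}): φ is false.
  d (successors {b, c, d}): φ is false.
For instance, at b:
  At b: \Diamond p is true, so \neg \Diamond p is false.
    At b: \Diamond p requires p at some successor in {b, c, d}.
      p holds at d, so \Diamond p is true at b.
Satisfying worlds: none.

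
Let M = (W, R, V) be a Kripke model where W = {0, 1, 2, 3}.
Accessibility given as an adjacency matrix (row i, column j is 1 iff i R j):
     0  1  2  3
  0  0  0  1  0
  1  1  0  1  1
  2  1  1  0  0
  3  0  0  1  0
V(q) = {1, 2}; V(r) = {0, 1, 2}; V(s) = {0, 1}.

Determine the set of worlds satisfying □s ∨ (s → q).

1, 2, 3

Let φ = □s ∨ (s → q). Evaluate φ at each world:
  0 (successors {2}): φ is false.
  1 (successors {0, 2, 3}): φ is true.
  2 (successors {0, 1}): φ is true.
  3 (successors {2}): φ is true.
For instance, at 2:
  At 2: □s is true, s → q is true, so □s ∨ (s → q) is true.
    At 2: □s requires s at every successor {0, 1}.
      At 0: s is true.
      At 1: s is true.
    So □s is true at 2.
Satisfying worlds: {1, 2, 3}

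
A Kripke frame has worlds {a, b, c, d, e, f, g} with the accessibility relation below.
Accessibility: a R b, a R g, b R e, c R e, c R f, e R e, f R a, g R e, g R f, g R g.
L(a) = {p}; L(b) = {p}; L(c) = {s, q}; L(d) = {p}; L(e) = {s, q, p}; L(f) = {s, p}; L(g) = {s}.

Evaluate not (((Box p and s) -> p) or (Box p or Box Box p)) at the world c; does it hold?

Recall that Box ψ holds at a world iff ψ holds at every accessible world, and Dia ψ holds iff ψ holds at some accessible world.
At c: ((Box p and s) -> p) or (Box p or Box Box p) is true, so not (((Box p and s) -> p) or (Box p or Box Box p)) is false.
  At c: (Box p and s) -> p is false, Box p or Box Box p is true, so ((Box p and s) -> p) or (Box p or Box Box p) is true.
    At c: Box p and s is true, p is false, so (Box p and s) -> p is false.
      At c: Box p is true, s is true, so Box p and s is true.
    At c: Box p is true, Box Box p is true, so Box p or Box Box p is true.
      At c: Box p requires p at every successor {e, f}.
        At e: p is true.
        At f: p is true.
      So Box p is true at c.
      At c: Box Box p requires Box p at every successor {e, f}.
        At e: Box p is true.
        At f: Box p is true.
      So Box Box p is true at c.

No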